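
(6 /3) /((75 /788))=1576 /75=21.01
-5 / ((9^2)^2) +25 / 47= 163790 / 308367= 0.53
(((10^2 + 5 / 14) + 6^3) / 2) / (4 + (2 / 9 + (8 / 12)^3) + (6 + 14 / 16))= 239166 / 17227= 13.88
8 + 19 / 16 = 147 / 16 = 9.19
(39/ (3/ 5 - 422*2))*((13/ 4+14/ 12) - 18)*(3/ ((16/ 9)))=286065/ 269888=1.06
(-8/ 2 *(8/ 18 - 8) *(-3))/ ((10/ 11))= -1496/ 15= -99.73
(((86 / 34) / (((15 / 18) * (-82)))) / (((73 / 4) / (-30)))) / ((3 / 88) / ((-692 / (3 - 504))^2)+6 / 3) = 0.03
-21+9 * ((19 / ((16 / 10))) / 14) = -13.37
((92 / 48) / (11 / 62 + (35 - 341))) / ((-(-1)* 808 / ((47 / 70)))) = -33511 / 6434604960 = -0.00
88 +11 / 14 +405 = 6913 / 14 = 493.79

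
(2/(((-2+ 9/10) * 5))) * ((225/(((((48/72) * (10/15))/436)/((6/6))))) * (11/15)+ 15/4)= -647475/11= -58861.36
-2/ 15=-0.13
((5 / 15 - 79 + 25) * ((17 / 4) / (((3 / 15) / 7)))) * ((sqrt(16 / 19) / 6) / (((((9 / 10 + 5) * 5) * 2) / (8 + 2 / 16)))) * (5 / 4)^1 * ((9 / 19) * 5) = -497.78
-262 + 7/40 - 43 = -12193/40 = -304.82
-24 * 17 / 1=-408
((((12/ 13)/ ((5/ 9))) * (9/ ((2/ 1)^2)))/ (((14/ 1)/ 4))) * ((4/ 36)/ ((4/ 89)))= 2403/ 910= 2.64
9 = 9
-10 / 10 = -1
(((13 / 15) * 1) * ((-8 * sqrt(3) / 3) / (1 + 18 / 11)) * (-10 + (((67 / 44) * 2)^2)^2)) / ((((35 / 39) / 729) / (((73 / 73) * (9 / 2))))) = -6582097571283 * sqrt(3) / 27019300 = -421940.15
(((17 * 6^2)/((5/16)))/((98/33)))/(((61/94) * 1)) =15187392/14945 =1016.22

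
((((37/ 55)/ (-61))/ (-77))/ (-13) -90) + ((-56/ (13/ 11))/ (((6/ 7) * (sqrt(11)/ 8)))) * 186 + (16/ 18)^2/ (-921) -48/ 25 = -97216 * sqrt(11)/ 13 -115147728841543/ 1252683206775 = -24894.15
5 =5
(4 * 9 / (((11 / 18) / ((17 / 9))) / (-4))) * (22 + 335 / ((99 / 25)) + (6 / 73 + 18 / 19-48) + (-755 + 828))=-9906897152 / 167827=-59030.41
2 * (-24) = -48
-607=-607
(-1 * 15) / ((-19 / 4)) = 60 / 19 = 3.16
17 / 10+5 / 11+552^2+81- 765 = 304022.15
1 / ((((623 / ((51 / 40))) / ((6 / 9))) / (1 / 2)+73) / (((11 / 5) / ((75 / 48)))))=2992 / 3270125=0.00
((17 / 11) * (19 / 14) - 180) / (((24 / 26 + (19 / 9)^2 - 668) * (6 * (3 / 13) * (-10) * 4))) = -41670837 / 8596144480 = -0.00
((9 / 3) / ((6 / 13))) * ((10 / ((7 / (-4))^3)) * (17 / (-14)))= 35360 / 2401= 14.73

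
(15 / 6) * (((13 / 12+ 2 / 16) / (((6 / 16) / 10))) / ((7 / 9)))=725 / 7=103.57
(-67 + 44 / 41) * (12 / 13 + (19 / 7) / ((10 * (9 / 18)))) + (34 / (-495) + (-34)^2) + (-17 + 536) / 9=2062840162 / 1846845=1116.95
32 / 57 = 0.56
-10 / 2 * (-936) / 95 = 936 / 19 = 49.26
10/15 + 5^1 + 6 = 35/3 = 11.67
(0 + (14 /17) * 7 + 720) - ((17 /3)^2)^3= -401344271 /12393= -32384.76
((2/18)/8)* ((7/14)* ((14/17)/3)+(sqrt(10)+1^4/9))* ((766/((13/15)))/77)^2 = 69677275/153306153+3667225* sqrt(10)/2004002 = 6.24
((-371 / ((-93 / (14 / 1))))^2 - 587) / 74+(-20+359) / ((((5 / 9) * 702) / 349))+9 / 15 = 1406885744 / 4160169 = 338.18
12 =12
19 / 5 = 3.80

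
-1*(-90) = 90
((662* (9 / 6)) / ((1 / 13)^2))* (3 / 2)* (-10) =-2517255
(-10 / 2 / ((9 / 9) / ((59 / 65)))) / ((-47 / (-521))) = -30739 / 611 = -50.31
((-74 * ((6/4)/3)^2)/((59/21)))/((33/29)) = -7511/1298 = -5.79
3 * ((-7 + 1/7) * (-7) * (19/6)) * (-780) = -355680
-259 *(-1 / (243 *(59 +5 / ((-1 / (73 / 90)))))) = 0.02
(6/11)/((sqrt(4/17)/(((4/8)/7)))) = 3 * sqrt(17)/154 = 0.08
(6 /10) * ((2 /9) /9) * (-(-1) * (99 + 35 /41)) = 8188 /5535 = 1.48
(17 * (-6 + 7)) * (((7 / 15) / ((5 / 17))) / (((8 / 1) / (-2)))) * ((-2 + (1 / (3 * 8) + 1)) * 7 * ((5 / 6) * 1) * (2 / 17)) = 19159 / 4320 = 4.43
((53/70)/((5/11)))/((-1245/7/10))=-583/6225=-0.09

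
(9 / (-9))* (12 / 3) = -4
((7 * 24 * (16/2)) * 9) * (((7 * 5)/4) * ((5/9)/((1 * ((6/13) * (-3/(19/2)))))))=-1210300/3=-403433.33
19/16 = 1.19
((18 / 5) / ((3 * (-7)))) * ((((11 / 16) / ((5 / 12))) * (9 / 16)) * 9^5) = -52612659 / 5600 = -9395.12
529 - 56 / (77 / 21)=513.73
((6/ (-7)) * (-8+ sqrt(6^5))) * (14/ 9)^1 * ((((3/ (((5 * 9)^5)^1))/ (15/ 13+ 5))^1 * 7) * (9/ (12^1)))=91/ 615093750- 91 * sqrt(6)/ 136687500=-0.00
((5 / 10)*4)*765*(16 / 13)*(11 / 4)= 67320 / 13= 5178.46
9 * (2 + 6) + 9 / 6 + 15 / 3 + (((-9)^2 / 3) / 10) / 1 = 406 / 5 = 81.20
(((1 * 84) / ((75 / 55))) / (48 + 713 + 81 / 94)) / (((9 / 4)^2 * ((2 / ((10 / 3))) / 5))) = 0.13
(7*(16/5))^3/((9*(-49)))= -28672/1125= -25.49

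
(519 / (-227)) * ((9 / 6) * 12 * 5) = -46710 / 227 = -205.77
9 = 9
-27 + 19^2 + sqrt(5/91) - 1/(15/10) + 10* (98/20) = sqrt(455)/91 + 1147/3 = 382.57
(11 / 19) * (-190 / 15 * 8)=-176 / 3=-58.67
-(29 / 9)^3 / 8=-4.18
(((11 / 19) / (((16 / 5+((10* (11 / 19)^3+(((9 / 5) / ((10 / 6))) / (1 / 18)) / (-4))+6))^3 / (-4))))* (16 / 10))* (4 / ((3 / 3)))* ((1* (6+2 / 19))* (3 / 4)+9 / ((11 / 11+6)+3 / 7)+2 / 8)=-46944713537497600000 / 129903776176772589251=-0.36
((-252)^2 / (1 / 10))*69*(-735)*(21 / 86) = -338163562800 / 43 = -7864268902.33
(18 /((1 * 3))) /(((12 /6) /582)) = 1746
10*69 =690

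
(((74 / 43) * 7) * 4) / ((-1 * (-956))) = 518 / 10277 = 0.05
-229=-229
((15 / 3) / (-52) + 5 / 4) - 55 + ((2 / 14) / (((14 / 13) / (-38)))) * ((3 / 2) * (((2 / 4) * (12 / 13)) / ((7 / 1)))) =-242323 / 4459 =-54.34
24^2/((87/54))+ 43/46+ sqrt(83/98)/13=sqrt(166)/182+ 478175/1334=358.52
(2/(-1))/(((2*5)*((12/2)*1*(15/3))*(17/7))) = -7/2550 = -0.00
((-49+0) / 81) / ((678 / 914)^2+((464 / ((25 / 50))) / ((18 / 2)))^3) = -92102409 / 166907766953857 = -0.00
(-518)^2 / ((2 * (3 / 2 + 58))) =38332 / 17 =2254.82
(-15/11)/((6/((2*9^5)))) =-295245/11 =-26840.45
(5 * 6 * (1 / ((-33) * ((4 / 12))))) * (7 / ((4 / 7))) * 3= -2205 / 22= -100.23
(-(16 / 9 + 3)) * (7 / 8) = -301 / 72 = -4.18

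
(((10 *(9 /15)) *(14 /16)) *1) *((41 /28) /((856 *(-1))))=-123 /13696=-0.01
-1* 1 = -1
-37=-37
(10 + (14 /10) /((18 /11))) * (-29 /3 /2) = -28333 /540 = -52.47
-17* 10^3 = -17000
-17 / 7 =-2.43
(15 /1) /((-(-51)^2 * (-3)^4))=-5 /70227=-0.00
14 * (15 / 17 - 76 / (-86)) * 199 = 3596726 / 731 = 4920.28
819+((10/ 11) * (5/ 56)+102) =283693/ 308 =921.08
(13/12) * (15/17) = 0.96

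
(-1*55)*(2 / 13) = -110 / 13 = -8.46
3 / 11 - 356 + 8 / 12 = -11717 / 33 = -355.06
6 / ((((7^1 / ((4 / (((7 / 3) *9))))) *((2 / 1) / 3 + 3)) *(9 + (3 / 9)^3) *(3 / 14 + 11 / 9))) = 2916 / 850157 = 0.00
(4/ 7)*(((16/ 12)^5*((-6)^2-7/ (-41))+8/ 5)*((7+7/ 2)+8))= 567777136/ 348705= 1628.24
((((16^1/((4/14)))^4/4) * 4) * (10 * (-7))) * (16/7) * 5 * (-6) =47205580800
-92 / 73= -1.26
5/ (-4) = -5/ 4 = -1.25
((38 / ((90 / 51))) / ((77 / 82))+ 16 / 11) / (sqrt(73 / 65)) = 28166*sqrt(4745) / 84315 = 23.01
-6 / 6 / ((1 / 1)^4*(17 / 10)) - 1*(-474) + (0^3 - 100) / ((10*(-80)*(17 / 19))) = 64403 / 136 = 473.55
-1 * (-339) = 339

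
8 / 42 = 4 / 21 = 0.19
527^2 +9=277738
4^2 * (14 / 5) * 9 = 2016 / 5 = 403.20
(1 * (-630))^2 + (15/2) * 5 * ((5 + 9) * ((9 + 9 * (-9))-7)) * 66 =-2340450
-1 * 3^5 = -243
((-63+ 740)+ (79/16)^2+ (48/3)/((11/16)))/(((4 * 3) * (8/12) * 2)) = 2040619/45056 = 45.29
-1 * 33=-33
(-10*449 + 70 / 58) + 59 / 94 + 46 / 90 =-4487.65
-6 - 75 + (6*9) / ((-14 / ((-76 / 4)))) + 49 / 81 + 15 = 4474 / 567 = 7.89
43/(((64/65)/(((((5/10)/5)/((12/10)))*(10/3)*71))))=992225/1152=861.31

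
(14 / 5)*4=56 / 5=11.20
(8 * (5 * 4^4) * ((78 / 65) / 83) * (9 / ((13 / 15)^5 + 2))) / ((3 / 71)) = 1987545600000 / 156873569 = 12669.73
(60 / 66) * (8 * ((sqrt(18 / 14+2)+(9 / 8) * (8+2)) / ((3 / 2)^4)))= 18.77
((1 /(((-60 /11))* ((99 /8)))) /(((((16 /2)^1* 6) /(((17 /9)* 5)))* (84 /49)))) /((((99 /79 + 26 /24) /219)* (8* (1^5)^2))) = -686273 /34447680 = -0.02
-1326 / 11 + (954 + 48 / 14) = 64440 / 77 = 836.88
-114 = -114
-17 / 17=-1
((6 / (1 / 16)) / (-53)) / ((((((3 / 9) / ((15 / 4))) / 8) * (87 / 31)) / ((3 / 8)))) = -21.78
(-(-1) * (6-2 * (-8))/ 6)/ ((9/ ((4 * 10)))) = 440/ 27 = 16.30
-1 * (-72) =72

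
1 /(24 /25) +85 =2065 /24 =86.04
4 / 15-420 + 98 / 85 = -418.58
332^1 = 332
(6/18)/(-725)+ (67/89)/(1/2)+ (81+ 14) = 18680986/193575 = 96.51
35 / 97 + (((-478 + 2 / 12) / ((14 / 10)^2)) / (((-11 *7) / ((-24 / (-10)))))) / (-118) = 6400750 / 21592879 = 0.30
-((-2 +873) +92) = -963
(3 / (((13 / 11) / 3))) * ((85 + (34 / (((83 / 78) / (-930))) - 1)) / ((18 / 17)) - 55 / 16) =-3679696383 / 17264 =-213142.75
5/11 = 0.45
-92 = -92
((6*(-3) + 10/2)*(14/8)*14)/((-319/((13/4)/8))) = 8281/20416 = 0.41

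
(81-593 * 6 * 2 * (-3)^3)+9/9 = 192214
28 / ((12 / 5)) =35 / 3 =11.67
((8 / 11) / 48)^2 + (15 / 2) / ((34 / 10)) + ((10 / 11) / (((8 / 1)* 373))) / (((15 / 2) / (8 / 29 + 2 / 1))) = 1767214891 / 801020484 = 2.21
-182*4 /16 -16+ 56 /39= -4685 /78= -60.06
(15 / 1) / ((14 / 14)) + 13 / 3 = 19.33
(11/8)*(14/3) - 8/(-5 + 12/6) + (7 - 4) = 145/12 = 12.08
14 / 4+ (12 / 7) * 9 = 265 / 14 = 18.93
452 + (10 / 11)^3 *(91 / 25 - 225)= 380252 / 1331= 285.69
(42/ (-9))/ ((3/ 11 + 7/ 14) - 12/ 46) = -1012/ 111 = -9.12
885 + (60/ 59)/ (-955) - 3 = 9939246/ 11269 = 882.00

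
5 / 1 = 5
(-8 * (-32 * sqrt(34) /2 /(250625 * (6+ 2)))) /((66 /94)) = 752 * sqrt(34) /8270625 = 0.00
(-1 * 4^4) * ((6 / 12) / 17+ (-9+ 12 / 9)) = 99712 / 51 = 1955.14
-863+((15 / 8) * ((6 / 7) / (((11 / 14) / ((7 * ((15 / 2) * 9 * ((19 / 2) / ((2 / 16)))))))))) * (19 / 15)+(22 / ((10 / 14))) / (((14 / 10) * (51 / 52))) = 51723626 / 561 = 92198.98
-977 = -977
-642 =-642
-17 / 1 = -17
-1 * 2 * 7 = -14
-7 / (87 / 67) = -5.39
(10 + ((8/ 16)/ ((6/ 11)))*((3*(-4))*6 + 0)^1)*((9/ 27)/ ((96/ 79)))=-553/ 36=-15.36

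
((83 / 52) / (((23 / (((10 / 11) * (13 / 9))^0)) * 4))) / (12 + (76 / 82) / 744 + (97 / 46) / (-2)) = 316479 / 199686656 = 0.00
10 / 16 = 5 / 8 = 0.62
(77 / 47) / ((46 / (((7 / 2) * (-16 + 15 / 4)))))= -26411 / 17296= -1.53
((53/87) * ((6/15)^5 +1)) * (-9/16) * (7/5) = -3513741/7250000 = -0.48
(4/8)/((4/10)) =5/4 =1.25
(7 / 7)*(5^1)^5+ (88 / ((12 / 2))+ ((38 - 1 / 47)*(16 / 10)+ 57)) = 459298 / 141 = 3257.43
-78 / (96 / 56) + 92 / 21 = -41.12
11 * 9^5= 649539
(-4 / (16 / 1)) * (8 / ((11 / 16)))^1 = -32 / 11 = -2.91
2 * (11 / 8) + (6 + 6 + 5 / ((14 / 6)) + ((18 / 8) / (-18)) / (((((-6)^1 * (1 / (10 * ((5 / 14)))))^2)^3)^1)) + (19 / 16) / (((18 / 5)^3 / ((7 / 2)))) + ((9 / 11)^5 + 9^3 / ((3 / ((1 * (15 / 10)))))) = 900145606052122553 / 2357370803741184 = 381.84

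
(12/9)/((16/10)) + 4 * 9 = 221/6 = 36.83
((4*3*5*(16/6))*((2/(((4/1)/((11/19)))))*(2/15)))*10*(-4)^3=-225280/57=-3952.28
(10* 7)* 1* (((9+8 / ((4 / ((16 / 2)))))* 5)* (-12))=-105000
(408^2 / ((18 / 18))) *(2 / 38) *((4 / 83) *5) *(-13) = -43280640 / 1577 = -27444.92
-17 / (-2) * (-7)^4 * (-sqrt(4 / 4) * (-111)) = 4530687 / 2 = 2265343.50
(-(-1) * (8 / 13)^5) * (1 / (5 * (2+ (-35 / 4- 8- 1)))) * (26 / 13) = -262144 / 116957295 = -0.00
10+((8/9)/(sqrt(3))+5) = 8 * sqrt(3)/27+15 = 15.51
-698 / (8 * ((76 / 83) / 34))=-492439 / 152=-3239.73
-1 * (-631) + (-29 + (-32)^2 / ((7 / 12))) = 16502 / 7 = 2357.43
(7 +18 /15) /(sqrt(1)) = 41 /5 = 8.20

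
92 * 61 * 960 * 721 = 3884401920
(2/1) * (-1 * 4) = -8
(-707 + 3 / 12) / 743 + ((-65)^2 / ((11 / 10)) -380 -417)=99480379 / 32692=3042.96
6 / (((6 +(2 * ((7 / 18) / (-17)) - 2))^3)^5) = 3536085135655054572807601385949942 / 532513496975293192094690055963165283203125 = 0.00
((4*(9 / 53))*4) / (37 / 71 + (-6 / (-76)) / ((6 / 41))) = 777024 / 303319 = 2.56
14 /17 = 0.82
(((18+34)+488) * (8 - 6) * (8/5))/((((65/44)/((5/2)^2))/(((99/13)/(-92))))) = -2352240/3887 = -605.16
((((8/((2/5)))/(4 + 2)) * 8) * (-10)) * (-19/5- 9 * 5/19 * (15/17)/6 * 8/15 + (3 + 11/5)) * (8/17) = -2510080/16473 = -152.38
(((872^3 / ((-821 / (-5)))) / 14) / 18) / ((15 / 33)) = 1823400832 / 51723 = 35253.19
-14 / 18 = -7 / 9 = -0.78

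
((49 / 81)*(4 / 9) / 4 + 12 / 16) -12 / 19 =0.19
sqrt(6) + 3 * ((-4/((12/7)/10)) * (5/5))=-70 + sqrt(6)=-67.55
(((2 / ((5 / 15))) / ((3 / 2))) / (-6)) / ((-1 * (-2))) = -1 / 3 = -0.33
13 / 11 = 1.18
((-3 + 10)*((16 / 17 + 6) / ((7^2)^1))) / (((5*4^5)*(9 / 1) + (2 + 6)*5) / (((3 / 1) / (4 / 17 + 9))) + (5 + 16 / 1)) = 0.00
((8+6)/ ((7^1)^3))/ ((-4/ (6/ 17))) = -3/ 833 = -0.00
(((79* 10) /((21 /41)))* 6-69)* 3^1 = 192891 /7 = 27555.86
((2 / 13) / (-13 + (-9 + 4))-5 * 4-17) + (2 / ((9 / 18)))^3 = 3158 / 117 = 26.99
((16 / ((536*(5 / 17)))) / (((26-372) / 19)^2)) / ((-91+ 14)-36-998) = -6137 / 22278249730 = -0.00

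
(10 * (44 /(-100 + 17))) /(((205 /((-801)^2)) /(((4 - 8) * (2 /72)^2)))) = 174262 /3403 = 51.21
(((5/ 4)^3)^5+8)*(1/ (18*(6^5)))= 39107512717/ 150289495621632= 0.00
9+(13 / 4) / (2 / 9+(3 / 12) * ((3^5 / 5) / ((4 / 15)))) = 59805 / 6593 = 9.07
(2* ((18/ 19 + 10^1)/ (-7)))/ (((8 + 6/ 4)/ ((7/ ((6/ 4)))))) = -1.54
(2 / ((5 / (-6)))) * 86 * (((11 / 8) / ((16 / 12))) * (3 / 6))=-4257 / 40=-106.42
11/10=1.10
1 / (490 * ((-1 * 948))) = -1 / 464520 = -0.00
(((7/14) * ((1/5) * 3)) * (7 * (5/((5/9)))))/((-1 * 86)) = -189/860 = -0.22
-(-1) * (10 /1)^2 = 100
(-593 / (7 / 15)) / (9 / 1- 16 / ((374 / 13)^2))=-62209851 / 439663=-141.49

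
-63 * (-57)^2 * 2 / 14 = -29241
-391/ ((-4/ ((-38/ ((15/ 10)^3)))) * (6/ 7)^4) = -17837029/ 8748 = -2038.98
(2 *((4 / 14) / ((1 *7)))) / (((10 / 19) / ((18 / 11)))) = 684 / 2695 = 0.25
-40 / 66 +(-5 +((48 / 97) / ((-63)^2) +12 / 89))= -687367949 / 125636049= -5.47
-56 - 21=-77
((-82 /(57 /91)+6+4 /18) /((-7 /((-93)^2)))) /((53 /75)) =219540450 /1007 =218014.35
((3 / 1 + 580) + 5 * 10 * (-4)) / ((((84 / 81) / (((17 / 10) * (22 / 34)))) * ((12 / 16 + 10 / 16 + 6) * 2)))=113751 / 4130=27.54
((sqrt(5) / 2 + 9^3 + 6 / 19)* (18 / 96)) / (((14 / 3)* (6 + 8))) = 9* sqrt(5) / 6272 + 124713 / 59584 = 2.10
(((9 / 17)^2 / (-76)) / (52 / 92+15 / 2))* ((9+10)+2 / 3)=-36639 / 4074322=-0.01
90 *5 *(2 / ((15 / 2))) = 120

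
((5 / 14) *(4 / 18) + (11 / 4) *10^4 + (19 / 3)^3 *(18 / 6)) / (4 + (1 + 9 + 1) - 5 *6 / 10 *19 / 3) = -296753 / 42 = -7065.55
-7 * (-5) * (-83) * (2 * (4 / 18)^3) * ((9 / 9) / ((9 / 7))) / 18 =-162680 / 59049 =-2.76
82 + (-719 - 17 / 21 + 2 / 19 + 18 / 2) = -250853 / 399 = -628.70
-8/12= -0.67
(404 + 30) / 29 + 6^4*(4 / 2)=75602 / 29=2606.97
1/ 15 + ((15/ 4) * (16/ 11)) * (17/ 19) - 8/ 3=2383/ 1045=2.28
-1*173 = -173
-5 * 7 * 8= -280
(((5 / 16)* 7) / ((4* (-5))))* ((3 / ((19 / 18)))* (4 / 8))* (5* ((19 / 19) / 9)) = -105 / 1216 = -0.09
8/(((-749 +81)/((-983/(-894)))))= -983/74649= -0.01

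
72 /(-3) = -24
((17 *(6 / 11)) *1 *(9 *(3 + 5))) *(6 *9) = 396576 / 11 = 36052.36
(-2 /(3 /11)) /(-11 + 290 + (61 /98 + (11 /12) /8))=-34496 /1315883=-0.03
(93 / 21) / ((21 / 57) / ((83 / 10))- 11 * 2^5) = -48887 / 3885238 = -0.01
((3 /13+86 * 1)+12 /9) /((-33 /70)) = -239050 /1287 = -185.74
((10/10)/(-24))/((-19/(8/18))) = 1/1026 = 0.00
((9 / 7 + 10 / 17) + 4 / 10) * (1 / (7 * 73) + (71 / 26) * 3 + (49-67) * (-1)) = 470867001 / 7905170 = 59.56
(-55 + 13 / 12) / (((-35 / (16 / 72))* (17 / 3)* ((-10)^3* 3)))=-647 / 32130000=-0.00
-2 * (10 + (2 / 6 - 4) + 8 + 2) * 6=-196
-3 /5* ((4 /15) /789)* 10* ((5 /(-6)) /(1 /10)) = 40 /2367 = 0.02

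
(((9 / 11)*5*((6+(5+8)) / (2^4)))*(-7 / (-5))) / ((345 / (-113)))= -45087 / 20240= -2.23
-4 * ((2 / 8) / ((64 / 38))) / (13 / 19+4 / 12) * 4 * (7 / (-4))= 7581 / 1856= 4.08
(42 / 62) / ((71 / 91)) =1911 / 2201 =0.87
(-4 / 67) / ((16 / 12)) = -3 / 67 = -0.04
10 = 10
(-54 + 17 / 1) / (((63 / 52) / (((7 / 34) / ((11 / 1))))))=-962 / 1683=-0.57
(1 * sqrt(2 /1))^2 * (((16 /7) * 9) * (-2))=-576 /7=-82.29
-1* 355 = -355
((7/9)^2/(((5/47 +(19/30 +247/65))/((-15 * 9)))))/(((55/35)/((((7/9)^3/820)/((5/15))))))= -27647515/1403009586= -0.02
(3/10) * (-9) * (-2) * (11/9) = 33/5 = 6.60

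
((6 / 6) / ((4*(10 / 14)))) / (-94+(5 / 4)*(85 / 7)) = -49 / 11035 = -0.00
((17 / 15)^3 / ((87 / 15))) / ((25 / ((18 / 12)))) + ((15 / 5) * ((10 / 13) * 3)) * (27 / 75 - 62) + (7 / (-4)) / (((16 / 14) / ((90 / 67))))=-974750556341 / 2273310000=-428.78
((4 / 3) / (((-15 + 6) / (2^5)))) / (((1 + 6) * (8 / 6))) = -32 / 63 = -0.51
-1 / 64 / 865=-1 / 55360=-0.00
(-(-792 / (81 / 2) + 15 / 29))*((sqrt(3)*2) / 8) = 4969*sqrt(3) / 1044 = 8.24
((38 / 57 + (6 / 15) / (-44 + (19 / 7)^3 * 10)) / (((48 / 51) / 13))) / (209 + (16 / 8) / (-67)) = 305843141 / 6914081520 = 0.04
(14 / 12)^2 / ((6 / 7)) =1.59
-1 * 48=-48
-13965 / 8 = -1745.62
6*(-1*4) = -24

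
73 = 73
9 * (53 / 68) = 477 / 68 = 7.01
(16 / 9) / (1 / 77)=1232 / 9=136.89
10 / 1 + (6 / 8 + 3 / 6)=45 / 4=11.25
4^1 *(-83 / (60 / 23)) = -1909 / 15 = -127.27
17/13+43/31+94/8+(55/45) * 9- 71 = -73435/1612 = -45.56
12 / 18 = 2 / 3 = 0.67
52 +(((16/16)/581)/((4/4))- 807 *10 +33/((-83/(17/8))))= -37271583/4648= -8018.84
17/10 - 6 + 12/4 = -13/10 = -1.30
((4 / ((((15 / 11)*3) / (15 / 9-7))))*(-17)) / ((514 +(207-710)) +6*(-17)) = -11968 / 12285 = -0.97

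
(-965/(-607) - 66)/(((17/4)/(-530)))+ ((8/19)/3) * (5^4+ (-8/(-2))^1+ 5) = 4776819448/588183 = 8121.32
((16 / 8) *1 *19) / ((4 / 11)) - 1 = 207 / 2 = 103.50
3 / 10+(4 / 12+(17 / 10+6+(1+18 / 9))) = 34 / 3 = 11.33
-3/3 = -1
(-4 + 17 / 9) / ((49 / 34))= -646 / 441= -1.46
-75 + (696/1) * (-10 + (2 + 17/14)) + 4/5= -167897/35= -4797.06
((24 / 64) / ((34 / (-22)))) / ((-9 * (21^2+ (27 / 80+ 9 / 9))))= 10 / 164067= 0.00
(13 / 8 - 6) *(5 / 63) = -25 / 72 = -0.35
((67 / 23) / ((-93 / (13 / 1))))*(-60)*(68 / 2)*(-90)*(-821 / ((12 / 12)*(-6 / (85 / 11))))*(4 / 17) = -145878564000 / 7843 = -18599842.41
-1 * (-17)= 17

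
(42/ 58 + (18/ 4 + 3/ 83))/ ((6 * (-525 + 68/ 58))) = -8441/ 5043412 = -0.00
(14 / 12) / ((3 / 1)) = 7 / 18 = 0.39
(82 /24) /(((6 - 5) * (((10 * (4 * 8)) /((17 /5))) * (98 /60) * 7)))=697 /219520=0.00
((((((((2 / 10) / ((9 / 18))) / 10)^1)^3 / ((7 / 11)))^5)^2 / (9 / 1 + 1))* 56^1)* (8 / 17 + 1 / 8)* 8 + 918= 2731141661967487199724757829244481399655350505776351974 / 2975099849637785620615204607020132243633270263671875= 918.00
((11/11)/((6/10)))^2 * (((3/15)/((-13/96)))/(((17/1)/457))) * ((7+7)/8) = -193.00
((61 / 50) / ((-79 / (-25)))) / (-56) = -61 / 8848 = -0.01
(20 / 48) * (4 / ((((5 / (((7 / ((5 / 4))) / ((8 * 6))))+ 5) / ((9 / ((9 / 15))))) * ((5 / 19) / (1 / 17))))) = 133 / 1139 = 0.12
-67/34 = -1.97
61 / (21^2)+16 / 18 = 151 / 147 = 1.03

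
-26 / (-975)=2 / 75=0.03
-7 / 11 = -0.64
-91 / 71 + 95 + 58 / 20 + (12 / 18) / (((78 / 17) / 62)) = 8774423 / 83070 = 105.63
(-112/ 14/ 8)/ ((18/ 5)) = -5/ 18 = -0.28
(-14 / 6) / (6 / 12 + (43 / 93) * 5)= -434 / 523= -0.83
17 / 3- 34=-85 / 3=-28.33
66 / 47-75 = -3459 / 47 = -73.60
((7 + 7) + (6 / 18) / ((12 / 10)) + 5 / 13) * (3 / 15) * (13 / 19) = 3431 / 1710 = 2.01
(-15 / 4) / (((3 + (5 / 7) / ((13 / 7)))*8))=-195 / 1408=-0.14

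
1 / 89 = 0.01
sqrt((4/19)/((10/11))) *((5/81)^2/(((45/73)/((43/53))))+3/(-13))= -9184756 *sqrt(2090)/3865052295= -0.11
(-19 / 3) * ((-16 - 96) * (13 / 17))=27664 / 51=542.43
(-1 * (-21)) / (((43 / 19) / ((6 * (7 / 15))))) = 5586 / 215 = 25.98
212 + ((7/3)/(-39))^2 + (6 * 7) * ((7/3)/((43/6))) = 132840163/588627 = 225.68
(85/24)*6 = 85/4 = 21.25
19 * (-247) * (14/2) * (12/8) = -98553/2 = -49276.50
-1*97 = -97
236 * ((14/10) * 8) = 13216/5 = 2643.20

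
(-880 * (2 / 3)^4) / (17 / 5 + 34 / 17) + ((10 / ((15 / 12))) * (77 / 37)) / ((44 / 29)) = -21.22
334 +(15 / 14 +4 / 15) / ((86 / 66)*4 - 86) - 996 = -123545531 / 186620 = -662.02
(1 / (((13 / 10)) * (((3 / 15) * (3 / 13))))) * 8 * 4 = 1600 / 3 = 533.33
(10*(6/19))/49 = 60/931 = 0.06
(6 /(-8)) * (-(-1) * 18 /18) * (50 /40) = -15 /16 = -0.94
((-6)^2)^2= 1296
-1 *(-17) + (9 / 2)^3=865 / 8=108.12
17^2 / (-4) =-289 / 4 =-72.25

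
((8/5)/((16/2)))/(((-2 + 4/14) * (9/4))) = -7/135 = -0.05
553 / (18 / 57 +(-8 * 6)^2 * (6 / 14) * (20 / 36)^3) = 1985823 / 609134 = 3.26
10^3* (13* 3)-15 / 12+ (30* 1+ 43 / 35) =39029.98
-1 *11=-11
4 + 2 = 6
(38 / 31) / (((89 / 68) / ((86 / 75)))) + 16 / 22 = 4099864 / 2276175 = 1.80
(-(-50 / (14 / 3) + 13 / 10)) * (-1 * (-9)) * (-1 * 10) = -847.29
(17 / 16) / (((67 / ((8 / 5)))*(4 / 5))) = 17 / 536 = 0.03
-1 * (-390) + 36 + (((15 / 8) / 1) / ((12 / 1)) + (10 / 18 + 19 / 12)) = 123349 / 288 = 428.30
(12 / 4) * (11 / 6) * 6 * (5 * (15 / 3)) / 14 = 825 / 14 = 58.93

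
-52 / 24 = -13 / 6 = -2.17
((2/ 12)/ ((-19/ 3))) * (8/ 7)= -4/ 133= -0.03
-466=-466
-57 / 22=-2.59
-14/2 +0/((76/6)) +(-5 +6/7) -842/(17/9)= -54372/119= -456.91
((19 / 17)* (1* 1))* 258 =4902 / 17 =288.35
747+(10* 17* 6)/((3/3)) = 1767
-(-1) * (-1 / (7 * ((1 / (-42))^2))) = -252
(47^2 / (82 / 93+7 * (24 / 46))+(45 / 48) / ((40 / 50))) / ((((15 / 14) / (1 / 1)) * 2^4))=353652383 / 12413440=28.49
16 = 16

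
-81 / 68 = -1.19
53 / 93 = 0.57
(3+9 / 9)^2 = 16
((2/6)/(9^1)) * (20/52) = 5/351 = 0.01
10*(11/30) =11/3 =3.67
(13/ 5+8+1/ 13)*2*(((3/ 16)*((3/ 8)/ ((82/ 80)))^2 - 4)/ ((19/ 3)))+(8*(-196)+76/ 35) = -18359812719/ 11625796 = -1579.23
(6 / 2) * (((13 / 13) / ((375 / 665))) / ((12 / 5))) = 133 / 60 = 2.22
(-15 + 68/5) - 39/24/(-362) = -20207/14480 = -1.40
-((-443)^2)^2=-38513670001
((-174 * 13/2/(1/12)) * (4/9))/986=-104/17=-6.12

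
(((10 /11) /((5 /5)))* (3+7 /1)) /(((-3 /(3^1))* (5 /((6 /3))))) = -3.64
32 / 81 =0.40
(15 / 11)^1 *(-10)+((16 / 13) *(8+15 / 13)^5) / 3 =4197810377374 / 159284697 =26354.13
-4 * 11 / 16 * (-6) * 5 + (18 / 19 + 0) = 3171 / 38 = 83.45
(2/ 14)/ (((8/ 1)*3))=1/ 168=0.01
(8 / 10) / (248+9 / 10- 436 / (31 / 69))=-248 / 223681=-0.00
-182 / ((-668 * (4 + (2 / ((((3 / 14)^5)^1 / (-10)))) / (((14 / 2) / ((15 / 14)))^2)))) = -2457 / 9315928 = -0.00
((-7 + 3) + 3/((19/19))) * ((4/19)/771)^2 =-16/214593201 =-0.00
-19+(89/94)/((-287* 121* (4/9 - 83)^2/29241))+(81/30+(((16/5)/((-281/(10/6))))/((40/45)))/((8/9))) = -82662652005820111/5063829425259220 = -16.32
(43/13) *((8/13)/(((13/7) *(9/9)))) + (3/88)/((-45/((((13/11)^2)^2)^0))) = 3176363/2900040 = 1.10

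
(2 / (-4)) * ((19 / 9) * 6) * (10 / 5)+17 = 13 / 3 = 4.33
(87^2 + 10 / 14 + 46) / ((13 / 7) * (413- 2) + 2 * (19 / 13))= 138606 / 13945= 9.94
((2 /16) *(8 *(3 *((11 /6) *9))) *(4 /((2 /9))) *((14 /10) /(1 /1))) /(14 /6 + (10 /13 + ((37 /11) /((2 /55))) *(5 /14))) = 34.52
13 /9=1.44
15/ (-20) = -0.75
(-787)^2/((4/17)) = 10529273/4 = 2632318.25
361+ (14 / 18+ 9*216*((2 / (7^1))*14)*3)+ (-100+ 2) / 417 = 29635618 / 1251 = 23689.54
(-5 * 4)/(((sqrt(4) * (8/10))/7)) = -175/2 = -87.50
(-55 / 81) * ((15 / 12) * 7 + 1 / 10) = -649 / 108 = -6.01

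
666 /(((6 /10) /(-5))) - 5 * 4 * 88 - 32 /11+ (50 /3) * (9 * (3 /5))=-79452 /11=-7222.91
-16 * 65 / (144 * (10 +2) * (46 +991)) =-65 / 111996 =-0.00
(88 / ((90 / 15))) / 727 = 44 / 2181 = 0.02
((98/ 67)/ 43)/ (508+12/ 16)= 392/ 5862835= 0.00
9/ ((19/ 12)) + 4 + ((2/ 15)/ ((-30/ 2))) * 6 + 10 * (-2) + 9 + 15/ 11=-86/ 15675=-0.01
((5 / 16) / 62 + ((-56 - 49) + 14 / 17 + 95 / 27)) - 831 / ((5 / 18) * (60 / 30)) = -3634548557 / 2276640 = -1596.45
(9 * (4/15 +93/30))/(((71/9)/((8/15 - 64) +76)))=85446/1775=48.14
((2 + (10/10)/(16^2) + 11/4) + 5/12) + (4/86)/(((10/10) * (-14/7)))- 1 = 136961/33024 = 4.15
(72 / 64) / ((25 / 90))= 81 / 20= 4.05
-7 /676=-0.01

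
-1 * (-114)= 114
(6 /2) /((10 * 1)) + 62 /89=887 /890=1.00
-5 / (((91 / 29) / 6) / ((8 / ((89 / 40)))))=-278400 / 8099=-34.37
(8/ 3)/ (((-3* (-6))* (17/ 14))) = 56/ 459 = 0.12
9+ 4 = 13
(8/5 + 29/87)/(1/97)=2813/15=187.53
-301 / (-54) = 301 / 54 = 5.57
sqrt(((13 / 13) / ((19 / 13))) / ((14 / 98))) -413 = -413 + sqrt(1729) / 19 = -410.81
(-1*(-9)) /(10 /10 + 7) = 9 /8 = 1.12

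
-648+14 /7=-646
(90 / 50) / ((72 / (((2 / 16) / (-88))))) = -1 / 28160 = -0.00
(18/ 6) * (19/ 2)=57/ 2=28.50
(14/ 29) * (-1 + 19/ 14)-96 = -2779/ 29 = -95.83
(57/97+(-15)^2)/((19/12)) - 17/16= 4170013/29488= 141.41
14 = 14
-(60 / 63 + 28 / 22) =-514 / 231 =-2.23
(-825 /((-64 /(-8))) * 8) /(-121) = 75 /11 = 6.82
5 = 5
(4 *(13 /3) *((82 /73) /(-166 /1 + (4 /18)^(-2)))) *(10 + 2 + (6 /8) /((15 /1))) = -1027624 /638385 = -1.61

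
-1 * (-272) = 272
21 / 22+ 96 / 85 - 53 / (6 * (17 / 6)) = -1933 / 1870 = -1.03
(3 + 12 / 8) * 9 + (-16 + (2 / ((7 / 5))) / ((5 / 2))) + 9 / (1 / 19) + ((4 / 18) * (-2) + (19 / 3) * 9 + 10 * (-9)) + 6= 21247 / 126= 168.63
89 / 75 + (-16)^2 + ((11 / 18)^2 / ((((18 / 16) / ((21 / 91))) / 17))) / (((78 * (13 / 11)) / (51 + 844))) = 10804116844 / 40040325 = 269.83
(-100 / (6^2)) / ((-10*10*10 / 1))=0.00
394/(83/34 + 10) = 13396/423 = 31.67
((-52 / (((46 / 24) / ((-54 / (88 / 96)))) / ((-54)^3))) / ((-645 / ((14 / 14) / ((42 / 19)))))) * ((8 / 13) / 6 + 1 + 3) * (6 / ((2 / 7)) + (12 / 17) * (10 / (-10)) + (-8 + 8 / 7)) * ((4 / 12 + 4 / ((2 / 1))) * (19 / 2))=279227479744512 / 1294601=215686130.12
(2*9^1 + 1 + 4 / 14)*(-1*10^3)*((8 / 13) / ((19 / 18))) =-19440000 / 1729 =-11243.49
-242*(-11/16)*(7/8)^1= 9317/64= 145.58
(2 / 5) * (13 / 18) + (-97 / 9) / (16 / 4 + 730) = 3019 / 11010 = 0.27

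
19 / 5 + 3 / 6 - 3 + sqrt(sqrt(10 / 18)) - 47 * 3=-1397 / 10 + sqrt(3) * 5^(1 / 4) / 3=-138.84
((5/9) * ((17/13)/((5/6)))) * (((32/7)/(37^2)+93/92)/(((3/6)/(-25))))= -380019275/8595951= -44.21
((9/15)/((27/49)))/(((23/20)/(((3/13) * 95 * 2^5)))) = 595840/897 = 664.26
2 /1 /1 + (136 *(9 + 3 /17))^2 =1557506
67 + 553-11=609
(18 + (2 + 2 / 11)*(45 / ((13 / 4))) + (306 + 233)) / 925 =83971 / 132275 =0.63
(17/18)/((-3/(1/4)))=-17/216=-0.08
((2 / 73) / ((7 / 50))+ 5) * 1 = 2655 / 511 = 5.20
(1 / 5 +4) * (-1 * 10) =-42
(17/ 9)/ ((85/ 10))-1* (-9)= 83/ 9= 9.22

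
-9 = -9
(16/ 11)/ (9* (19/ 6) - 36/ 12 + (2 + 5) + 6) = 0.04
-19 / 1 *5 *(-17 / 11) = 1615 / 11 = 146.82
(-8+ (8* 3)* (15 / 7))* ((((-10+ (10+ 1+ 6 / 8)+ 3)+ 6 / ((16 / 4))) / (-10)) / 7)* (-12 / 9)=760 / 147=5.17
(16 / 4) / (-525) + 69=36221 / 525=68.99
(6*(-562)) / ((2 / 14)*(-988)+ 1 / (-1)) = 23604 / 995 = 23.72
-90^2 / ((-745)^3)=324 / 16539745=0.00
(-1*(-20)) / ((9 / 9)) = 20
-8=-8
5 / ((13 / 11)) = 4.23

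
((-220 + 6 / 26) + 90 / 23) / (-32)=64541 / 9568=6.75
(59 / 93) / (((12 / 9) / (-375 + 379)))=59 / 31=1.90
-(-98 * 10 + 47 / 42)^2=-1690278769 / 1764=-958207.92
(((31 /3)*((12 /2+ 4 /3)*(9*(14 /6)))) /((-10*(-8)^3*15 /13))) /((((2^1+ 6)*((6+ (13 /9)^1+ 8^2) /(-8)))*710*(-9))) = 31031 /52592256000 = 0.00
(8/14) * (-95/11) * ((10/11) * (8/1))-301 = -285347/847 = -336.89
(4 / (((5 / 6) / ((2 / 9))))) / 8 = 2 / 15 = 0.13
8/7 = 1.14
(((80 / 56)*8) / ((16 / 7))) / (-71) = -5 / 71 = -0.07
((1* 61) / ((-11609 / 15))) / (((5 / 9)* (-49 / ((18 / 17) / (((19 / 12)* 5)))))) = 355752 / 918678215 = 0.00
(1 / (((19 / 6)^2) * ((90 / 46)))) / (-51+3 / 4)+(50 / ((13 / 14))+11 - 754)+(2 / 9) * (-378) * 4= -4835107019 / 4716465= -1025.15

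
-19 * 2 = -38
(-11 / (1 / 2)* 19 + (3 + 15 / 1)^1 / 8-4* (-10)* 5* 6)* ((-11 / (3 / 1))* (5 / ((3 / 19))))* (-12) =3278165 / 3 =1092721.67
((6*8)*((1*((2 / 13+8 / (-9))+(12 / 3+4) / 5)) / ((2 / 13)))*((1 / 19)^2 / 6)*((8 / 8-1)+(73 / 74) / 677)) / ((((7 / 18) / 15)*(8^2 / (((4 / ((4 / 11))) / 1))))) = 609477 / 506390584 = 0.00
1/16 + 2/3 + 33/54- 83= -81.66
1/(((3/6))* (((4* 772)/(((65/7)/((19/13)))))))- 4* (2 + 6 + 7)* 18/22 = -49.09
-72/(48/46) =-69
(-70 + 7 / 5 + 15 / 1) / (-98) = 134 / 245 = 0.55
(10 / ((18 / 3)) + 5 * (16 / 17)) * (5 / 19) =1625 / 969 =1.68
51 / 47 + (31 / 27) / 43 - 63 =-3377053 / 54567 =-61.89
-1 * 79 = -79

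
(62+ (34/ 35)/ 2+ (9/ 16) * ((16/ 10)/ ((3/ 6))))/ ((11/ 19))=8550/ 77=111.04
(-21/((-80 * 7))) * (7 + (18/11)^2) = 3513/9680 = 0.36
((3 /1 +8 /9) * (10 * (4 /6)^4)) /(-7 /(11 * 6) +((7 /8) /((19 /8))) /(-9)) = -334400 /6399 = -52.26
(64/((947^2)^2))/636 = 16/127878354814479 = 0.00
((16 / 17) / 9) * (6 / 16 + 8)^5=1350125107 / 313344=4308.76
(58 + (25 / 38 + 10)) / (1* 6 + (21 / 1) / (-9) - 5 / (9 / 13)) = -23481 / 1216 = -19.31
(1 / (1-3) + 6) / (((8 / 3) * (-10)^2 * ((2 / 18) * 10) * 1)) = 297 / 16000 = 0.02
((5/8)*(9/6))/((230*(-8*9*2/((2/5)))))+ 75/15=441599/88320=5.00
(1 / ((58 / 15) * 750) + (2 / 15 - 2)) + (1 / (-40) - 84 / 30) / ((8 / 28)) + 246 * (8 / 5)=13288247 / 34800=381.85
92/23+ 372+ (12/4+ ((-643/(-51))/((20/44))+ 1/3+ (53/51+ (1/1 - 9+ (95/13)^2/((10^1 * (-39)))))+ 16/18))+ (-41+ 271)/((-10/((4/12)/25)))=6732149543/16807050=400.56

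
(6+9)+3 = 18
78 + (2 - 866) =-786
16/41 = 0.39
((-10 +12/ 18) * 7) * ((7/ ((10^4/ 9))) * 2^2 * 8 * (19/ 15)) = -52136/ 3125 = -16.68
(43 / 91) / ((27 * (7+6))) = 43 / 31941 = 0.00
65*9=585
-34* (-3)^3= 918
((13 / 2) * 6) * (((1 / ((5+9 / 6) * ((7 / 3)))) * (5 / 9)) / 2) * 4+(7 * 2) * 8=804 / 7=114.86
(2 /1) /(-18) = -0.11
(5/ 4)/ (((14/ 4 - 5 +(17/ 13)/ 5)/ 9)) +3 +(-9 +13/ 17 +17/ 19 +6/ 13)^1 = -17526811/ 1352078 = -12.96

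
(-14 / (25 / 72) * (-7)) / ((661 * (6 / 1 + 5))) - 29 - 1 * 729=-137778394 / 181775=-757.96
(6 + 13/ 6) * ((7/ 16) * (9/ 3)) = 343/ 32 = 10.72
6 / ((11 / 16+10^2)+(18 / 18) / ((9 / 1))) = 0.06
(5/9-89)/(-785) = 0.11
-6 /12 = -1 /2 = -0.50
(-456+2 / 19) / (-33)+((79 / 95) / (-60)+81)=5944031 / 62700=94.80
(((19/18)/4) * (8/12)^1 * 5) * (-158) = -7505/54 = -138.98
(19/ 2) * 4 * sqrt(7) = 38 * sqrt(7) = 100.54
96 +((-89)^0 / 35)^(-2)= 1321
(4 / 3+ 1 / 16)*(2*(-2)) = -67 / 12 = -5.58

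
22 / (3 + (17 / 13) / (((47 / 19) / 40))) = 13442 / 14753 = 0.91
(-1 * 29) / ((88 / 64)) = -232 / 11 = -21.09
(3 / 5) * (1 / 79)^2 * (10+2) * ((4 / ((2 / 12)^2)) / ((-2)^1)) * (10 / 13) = -5184 / 81133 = -0.06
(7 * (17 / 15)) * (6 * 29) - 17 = 6817 / 5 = 1363.40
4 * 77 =308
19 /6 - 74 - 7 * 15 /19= -8705 /114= -76.36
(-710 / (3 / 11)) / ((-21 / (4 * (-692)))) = -21618080 / 63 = -343144.13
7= 7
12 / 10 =6 / 5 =1.20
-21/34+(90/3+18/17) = 1035/34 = 30.44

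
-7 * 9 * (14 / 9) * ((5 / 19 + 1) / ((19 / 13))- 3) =75558 / 361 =209.30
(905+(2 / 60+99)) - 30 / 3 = 29821 / 30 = 994.03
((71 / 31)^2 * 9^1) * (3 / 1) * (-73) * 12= -119229732 / 961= -124068.40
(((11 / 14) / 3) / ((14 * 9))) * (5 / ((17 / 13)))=715 / 89964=0.01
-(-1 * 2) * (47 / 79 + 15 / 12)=583 / 158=3.69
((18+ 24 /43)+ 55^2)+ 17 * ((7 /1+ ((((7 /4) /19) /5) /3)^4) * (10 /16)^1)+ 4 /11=3985822683527626441 /1278205049088000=3118.30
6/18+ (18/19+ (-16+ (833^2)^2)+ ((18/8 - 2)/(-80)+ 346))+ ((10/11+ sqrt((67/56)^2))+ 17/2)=676231761640126051/1404480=481481944662.88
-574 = -574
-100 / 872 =-25 / 218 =-0.11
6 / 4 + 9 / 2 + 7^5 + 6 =16819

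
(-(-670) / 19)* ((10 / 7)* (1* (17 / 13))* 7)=113900 / 247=461.13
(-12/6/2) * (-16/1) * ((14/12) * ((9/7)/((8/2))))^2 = 9/4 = 2.25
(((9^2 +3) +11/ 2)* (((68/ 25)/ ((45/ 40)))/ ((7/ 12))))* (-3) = -194752/ 175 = -1112.87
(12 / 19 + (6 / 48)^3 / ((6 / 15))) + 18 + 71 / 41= 16247607 / 797696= 20.37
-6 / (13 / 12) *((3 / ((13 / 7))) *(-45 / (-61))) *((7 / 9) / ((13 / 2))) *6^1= -4.74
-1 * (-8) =8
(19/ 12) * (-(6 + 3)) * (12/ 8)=-171/ 8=-21.38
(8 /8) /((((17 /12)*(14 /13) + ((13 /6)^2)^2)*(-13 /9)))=-11664 /396997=-0.03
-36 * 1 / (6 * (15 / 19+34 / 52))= -2964 / 713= -4.16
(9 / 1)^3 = 729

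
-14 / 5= -2.80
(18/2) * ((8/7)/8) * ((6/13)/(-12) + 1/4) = 99/364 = 0.27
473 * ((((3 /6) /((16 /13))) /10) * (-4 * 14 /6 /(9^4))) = -43043 /1574640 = -0.03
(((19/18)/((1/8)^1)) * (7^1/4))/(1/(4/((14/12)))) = 152/3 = 50.67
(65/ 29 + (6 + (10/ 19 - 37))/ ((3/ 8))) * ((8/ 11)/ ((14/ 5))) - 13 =-1422371/ 42427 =-33.53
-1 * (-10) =10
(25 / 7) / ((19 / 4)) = 100 / 133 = 0.75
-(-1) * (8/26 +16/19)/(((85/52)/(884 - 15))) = 987184/1615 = 611.26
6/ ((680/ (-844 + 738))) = -159/ 170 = -0.94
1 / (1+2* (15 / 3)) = 1 / 11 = 0.09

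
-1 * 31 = -31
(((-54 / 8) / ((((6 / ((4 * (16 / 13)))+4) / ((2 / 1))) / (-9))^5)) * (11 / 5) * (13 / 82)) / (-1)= -1149.17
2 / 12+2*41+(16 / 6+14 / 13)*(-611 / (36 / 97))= -164185 / 27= -6080.93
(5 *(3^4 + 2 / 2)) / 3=410 / 3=136.67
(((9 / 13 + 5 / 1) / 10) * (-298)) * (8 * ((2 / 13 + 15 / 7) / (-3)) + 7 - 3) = 1279016 / 3549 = 360.39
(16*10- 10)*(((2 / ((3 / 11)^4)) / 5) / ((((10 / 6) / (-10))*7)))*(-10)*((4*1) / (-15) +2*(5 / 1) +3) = 223714480 / 189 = 1183674.50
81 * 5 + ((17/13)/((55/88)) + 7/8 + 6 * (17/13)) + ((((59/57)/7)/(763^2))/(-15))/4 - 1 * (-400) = 59124493436761/72473054472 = 815.81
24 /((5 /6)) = 144 /5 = 28.80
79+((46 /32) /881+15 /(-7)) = 7583809 /98672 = 76.86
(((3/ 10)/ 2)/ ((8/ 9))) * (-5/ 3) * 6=-27/ 16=-1.69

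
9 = 9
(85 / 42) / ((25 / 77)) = 187 / 30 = 6.23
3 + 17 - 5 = 15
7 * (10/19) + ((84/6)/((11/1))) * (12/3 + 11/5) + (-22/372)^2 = 418599661/36152820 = 11.58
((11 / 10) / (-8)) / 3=-11 / 240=-0.05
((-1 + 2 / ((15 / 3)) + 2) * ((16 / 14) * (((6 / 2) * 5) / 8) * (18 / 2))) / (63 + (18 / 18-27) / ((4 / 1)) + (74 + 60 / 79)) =1422 / 6913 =0.21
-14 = -14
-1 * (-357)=357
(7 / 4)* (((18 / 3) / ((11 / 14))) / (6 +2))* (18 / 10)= 1323 / 440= 3.01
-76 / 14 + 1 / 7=-37 / 7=-5.29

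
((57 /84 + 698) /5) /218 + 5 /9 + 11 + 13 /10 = 13.50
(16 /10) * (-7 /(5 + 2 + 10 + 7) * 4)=-1.87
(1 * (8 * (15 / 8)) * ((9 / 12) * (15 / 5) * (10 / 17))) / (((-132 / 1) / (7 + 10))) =-225 / 88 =-2.56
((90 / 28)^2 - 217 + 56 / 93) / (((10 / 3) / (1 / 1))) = -751235 / 12152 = -61.82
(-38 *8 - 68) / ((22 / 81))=-15066 / 11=-1369.64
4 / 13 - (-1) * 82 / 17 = 1134 / 221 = 5.13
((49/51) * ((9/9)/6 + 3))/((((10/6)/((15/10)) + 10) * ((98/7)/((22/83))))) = 1463/282200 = 0.01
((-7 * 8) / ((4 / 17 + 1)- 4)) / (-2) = -10.13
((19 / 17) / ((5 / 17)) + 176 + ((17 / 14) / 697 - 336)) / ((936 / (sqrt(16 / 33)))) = -448289 * sqrt(33) / 22162140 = -0.12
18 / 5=3.60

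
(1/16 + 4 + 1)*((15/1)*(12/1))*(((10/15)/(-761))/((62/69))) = -83835/94364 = -0.89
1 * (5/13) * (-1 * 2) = -10/13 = -0.77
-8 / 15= -0.53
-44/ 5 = -8.80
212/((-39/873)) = -61692/13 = -4745.54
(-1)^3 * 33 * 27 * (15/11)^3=-273375/121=-2259.30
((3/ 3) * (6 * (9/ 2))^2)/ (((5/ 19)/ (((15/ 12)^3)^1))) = 5410.55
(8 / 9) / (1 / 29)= 232 / 9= 25.78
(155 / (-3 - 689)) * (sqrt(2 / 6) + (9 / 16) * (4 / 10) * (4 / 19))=-155 * sqrt(3) / 2076 - 279 / 26296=-0.14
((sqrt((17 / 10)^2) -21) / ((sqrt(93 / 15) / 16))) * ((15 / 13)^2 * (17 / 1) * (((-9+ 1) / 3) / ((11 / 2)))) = 6299520 * sqrt(155) / 57629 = 1360.92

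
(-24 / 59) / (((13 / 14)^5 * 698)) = -6453888 / 7645294163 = -0.00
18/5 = 3.60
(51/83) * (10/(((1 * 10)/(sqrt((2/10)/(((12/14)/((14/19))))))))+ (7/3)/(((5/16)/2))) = 119 * sqrt(285)/7885+ 3808/415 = 9.43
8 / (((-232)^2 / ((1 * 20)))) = 5 / 1682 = 0.00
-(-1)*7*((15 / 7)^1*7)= 105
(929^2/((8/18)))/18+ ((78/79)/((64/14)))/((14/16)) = 68180395/632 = 107880.37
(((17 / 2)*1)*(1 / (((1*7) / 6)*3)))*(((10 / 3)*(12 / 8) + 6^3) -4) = 527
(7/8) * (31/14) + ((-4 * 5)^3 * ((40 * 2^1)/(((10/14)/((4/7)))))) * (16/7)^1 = -131071783/112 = -1170283.78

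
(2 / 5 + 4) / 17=22 / 85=0.26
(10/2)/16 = 5/16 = 0.31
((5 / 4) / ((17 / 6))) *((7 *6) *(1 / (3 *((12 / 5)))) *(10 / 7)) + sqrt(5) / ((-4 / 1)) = 125 / 34 - sqrt(5) / 4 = 3.12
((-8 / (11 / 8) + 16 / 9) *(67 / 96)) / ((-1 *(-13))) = -1675 / 7722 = -0.22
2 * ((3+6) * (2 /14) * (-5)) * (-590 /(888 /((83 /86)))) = 367275 /44548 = 8.24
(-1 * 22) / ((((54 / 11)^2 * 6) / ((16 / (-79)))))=5324 / 172773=0.03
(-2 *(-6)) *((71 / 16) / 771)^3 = 357911 / 156437849088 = 0.00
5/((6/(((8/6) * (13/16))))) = 0.90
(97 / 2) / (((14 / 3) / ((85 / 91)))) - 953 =-2403509 / 2548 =-943.29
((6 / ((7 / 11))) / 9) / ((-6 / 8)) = -88 / 63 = -1.40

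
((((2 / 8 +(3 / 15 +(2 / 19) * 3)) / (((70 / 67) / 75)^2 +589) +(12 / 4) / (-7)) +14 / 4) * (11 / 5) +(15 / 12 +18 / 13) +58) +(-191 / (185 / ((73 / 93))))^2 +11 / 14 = 1612245015150622457587 / 23421168376240778325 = 68.84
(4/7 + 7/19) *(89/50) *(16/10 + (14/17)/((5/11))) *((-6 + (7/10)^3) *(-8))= 14600717/56525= 258.31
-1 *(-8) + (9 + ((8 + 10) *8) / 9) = 33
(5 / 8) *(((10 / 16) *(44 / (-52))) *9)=-2475 / 832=-2.97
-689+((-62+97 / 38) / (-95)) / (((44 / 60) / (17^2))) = -3513485 / 7942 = -442.39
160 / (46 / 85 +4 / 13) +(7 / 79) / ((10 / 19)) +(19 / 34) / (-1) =592376282 / 3149335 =188.10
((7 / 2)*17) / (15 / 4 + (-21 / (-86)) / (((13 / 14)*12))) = 66521 / 4217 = 15.77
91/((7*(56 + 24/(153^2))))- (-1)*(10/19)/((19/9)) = 75947319/157748336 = 0.48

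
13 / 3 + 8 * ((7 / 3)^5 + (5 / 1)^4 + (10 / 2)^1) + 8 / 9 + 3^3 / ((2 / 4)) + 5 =1374782 / 243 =5657.54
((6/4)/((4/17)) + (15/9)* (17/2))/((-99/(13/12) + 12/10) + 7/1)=-32045/129768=-0.25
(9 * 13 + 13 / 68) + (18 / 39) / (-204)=103595 / 884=117.19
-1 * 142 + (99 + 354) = 311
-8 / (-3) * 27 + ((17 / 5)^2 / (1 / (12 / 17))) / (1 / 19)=5676 / 25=227.04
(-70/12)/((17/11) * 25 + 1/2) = -55/369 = -0.15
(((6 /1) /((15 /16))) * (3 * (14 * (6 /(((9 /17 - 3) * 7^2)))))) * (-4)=13056 /245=53.29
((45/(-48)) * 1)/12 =-5/64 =-0.08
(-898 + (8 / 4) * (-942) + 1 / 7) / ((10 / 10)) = -19473 / 7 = -2781.86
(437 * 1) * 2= 874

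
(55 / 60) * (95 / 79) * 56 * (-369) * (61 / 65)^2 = -1339180458 / 66755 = -20061.13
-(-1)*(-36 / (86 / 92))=-1656 / 43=-38.51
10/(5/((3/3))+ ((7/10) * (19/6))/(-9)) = 5400/2567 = 2.10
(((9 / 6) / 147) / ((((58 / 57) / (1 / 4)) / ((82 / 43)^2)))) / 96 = 31939 / 336310912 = 0.00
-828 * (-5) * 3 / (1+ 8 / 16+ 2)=24840 / 7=3548.57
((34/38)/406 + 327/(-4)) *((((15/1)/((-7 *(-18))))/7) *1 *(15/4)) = -31530125/6047776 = -5.21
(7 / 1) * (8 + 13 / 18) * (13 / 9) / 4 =14287 / 648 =22.05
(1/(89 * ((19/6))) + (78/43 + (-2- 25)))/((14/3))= -784755/145426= -5.40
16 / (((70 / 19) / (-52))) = -7904 / 35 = -225.83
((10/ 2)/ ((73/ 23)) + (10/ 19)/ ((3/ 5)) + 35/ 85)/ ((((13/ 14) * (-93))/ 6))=-5673136/ 28507011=-0.20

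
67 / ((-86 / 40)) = -1340 / 43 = -31.16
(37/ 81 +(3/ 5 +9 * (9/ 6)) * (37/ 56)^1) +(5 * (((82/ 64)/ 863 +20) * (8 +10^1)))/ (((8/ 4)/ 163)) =11486960226347/ 78291360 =146720.66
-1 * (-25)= 25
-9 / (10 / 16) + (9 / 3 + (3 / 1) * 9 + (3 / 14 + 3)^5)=964590897 / 2689120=358.70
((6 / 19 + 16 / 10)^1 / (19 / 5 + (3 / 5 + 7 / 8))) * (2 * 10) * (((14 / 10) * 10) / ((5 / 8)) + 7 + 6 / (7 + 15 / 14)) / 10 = 49594272 / 2265085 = 21.90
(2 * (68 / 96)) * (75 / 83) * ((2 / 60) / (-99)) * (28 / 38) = -595 / 1873476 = -0.00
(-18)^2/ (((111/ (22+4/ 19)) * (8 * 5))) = 5697/ 3515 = 1.62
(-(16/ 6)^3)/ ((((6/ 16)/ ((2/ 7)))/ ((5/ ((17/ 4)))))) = -163840/ 9639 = -17.00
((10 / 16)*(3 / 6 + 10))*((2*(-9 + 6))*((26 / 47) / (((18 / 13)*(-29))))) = 5915 / 10904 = 0.54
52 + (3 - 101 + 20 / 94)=-2152 / 47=-45.79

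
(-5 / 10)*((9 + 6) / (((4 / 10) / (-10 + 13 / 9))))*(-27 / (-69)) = 5775 / 92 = 62.77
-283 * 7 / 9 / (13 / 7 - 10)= 13867 / 513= 27.03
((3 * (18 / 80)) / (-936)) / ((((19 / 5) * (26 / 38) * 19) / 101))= -303 / 205504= -0.00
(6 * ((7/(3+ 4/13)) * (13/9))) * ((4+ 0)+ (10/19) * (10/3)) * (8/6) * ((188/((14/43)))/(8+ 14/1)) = 20842432/5643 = 3693.50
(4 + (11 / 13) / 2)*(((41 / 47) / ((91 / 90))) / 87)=0.04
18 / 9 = 2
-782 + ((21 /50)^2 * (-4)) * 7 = -491837 /625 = -786.94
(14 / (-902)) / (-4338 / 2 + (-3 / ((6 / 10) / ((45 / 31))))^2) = 6727 / 917236584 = 0.00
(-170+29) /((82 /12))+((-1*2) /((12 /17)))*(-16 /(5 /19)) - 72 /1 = 48974 /615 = 79.63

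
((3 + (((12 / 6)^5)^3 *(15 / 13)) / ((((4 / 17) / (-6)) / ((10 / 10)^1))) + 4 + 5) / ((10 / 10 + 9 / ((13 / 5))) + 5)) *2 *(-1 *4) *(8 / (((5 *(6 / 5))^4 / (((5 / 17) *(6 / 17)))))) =167114720 / 319923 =522.36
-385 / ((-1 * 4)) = 385 / 4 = 96.25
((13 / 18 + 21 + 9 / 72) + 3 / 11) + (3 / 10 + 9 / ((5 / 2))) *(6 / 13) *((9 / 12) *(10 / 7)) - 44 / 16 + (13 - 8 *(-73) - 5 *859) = -20383633 / 5544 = -3676.70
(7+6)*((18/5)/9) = 5.20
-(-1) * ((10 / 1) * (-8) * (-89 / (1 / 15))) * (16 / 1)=1708800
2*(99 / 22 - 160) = -311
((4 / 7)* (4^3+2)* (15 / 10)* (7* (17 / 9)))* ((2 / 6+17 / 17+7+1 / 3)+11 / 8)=45067 / 6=7511.17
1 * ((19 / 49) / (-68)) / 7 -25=-583119 / 23324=-25.00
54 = 54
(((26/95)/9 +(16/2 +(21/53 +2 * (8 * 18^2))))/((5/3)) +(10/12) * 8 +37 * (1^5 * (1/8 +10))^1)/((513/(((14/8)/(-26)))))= -14789144503/32235278400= -0.46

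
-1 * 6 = -6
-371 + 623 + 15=267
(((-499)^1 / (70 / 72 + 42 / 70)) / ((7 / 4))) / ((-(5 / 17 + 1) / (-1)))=-3053880 / 21791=-140.14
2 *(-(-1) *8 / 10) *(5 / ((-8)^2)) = 1 / 8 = 0.12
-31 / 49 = -0.63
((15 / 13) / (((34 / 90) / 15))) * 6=60750 / 221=274.89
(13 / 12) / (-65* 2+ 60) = -13 / 840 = -0.02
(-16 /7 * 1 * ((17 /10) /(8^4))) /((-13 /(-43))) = -731 /232960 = -0.00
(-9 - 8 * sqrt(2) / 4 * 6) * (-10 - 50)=540+720 * sqrt(2)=1558.23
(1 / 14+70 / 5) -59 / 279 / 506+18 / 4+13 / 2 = 12387812 / 494109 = 25.07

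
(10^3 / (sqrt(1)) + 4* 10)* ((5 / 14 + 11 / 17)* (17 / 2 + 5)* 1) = 1677780 / 119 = 14098.99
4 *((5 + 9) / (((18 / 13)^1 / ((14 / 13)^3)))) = 76832 / 1521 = 50.51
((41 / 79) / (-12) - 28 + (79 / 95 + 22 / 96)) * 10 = -3240059 / 12008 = -269.83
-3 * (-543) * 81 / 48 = 43983 / 16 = 2748.94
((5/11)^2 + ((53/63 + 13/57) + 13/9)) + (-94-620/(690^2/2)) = -34969654046/383093865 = -91.28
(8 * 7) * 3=168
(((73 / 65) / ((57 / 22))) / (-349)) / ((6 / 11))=-8833 / 3879135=-0.00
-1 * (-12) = 12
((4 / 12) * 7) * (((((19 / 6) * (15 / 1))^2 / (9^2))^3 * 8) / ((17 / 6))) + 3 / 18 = 142388.92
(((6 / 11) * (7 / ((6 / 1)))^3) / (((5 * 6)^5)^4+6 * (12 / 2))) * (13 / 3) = 343 / 31863845141446153846153846157136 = 0.00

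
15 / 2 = 7.50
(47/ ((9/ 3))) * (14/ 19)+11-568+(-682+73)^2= 21109126/ 57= 370335.54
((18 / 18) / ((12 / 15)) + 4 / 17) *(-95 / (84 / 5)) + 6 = -13703 / 5712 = -2.40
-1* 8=-8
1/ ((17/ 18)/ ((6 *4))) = 432/ 17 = 25.41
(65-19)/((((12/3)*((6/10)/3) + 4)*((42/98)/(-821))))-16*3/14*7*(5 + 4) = -668681/36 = -18574.47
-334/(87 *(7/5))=-1670/609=-2.74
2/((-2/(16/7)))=-16/7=-2.29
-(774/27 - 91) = 187/3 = 62.33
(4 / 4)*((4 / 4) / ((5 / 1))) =0.20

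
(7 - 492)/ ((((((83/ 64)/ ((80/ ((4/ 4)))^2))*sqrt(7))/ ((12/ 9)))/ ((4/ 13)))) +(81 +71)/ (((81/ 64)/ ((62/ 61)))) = 603136/ 4941 - 3178496000*sqrt(7)/ 22659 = -371011.26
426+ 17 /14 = 5981 /14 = 427.21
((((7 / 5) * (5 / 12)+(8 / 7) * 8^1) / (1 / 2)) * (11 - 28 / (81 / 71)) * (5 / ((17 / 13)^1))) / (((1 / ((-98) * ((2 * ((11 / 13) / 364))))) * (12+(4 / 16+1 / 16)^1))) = 394349560 / 10579491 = 37.27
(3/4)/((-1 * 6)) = -1/8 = -0.12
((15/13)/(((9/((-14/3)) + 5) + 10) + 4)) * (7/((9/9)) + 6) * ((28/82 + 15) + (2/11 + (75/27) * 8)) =10724630/323367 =33.17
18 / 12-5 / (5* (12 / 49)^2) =-2185 / 144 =-15.17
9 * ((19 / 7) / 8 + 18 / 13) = 11295 / 728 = 15.52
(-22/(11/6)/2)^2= 36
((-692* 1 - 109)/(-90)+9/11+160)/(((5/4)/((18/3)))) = 814.65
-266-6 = -272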